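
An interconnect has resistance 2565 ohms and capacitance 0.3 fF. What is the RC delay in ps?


Step 1: tau = R * C
Step 2: tau = 2565 * 0.3 fF = 2565 * 3.0e-16 F
Step 3: tau = 7.695e-13 s = 0.7695 ps

0.7695


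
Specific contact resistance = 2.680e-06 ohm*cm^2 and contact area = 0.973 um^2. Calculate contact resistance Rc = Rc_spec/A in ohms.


Step 1: Convert area to cm^2: 0.973 um^2 = 9.7300e-09 cm^2
Step 2: Rc = Rc_spec / A = 2.680e-06 / 9.7300e-09
Step 3: Rc = 2.75e+02 ohms

2.75e+02


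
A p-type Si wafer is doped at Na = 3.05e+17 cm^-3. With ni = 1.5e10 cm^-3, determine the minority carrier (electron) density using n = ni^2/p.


Step 1: Majority hole concentration p ≈ Na = 3.05e+17 cm^-3
Step 2: n = ni^2 / Na = (1.5e10)^2 / 3.05e+17
Step 3: n = 7.38e+02 cm^-3

7.38e+02


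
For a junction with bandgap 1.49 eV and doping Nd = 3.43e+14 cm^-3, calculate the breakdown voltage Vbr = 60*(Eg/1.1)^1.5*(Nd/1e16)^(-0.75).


Step 1: Eg/1.1 = 1.49/1.1 = 1.354545
Step 2: (Eg/1.1)^1.5 = 1.354545^1.5 = 1.576486
Step 3: (Nd/1e16)^(-0.75) = (0.0343)^(-0.75) = 12.546697
Step 4: Vbr = 60 * 1.576486 * 12.546697 = 1186.8 V

1186.8


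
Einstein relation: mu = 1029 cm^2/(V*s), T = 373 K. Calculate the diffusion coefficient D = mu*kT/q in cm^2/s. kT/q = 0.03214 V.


Step 1: D = mu * (kT/q)
Step 2: D = 1029 * 0.03214
Step 3: D = 33.07 cm^2/s

33.07


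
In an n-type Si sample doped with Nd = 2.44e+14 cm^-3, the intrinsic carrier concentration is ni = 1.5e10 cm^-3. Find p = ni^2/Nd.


Step 1: Since Nd >> ni, n ≈ Nd = 2.44e+14 cm^-3
Step 2: p = ni^2 / n = (1.5e10)^2 / 2.44e+14
Step 3: p = 2.25e20 / 2.44e+14 = 9.22e+05 cm^-3

9.22e+05


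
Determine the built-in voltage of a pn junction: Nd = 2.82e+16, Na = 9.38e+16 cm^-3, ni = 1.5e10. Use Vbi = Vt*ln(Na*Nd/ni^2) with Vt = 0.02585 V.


Step 1: Compute Na*Nd/ni^2 = 9.38e+16 * 2.82e+16 / (1.5e10)^2 = 1.1756e+13
Step 2: ln(1.1756e+13) = 30.0954
Step 3: Vbi = 0.02585 * 30.0954 = 0.778 V

0.778


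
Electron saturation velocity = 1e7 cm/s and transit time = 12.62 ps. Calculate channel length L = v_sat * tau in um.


Step 1: tau in seconds = 12.62 ps * 1e-12 = 1.2620e-11 s
Step 2: L = v_sat * tau = 1e7 * 1.2620e-11 = 1.2620e-04 cm
Step 3: L in um = 1.2620e-04 * 1e4 = 1.262 um

1.262


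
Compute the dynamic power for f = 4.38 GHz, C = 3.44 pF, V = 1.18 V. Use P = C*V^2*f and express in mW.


Step 1: V^2 = 1.18^2 = 1.3924 V^2
Step 2: P = C*V^2*f = 3.44e-12 F * 1.3924 * 4.38e9 Hz
Step 3: P = 2.097956928e-02 W
Step 4: P = 20.98 mW

20.98


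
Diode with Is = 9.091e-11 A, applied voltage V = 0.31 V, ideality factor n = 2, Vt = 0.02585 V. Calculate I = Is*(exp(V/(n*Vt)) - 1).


Step 1: V/(n*Vt) = 0.31/(2*0.02585) = 5.9961
Step 2: exp(5.9961) = 4.0186e+02
Step 3: I = 9.091e-11 * (4.0186e+02 - 1) = 3.64e-08 A

3.64e-08


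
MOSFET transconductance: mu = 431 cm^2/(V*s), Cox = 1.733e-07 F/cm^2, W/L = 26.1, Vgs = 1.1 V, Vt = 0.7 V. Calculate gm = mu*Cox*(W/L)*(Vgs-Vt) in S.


Step 1: Vov = Vgs - Vt = 1.1 - 0.7 = 0.4 V
Step 2: gm = mu * Cox * (W/L) * Vov
Step 3: gm = 431 * 1.733e-07 * 26.1 * 0.4 = 7.80e-04 S

7.80e-04


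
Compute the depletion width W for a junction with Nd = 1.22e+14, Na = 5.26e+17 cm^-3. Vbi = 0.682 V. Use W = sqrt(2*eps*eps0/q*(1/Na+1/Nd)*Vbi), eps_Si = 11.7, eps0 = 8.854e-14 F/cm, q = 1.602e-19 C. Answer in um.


Step 1: 1/Na + 1/Nd = 1/5.26e+17 + 1/1.22e+14 = 8.19862e-15
Step 2: 2*eps*eps0/q = 2*11.7*8.854e-14/1.602e-19 = 1.293281e+07
Step 3: W^2 = 1.293281e+07 * 8.19862e-15 * 0.682 = 7.23133e-08
Step 4: W = sqrt(7.23133e-08) = 2.689e-04 cm = 2.689 um

2.689


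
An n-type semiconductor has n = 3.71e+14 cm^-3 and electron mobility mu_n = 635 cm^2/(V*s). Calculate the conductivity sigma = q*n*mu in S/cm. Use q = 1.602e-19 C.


Step 1: sigma = q * n * mu
Step 2: sigma = 1.602e-19 * 3.71e+14 * 635
Step 3: sigma = 3.774e-02 S/cm

3.774e-02


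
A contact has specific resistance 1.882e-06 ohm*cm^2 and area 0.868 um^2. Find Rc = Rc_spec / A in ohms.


Step 1: Convert area to cm^2: 0.868 um^2 = 8.6800e-09 cm^2
Step 2: Rc = Rc_spec / A = 1.882e-06 / 8.6800e-09
Step 3: Rc = 2.17e+02 ohms

2.17e+02


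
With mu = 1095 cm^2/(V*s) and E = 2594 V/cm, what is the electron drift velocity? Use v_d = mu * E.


Step 1: v_d = mu * E
Step 2: v_d = 1095 * 2594 = 2840430
Step 3: v_d = 2.84e+06 cm/s

2.84e+06


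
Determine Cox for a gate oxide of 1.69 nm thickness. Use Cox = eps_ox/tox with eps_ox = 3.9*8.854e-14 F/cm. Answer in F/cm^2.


Step 1: eps_ox = 3.9 * 8.854e-14 = 3.45306e-13 F/cm
Step 2: tox in cm = 1.69 nm * 1e-7 = 1.6900e-07 cm
Step 3: Cox = 3.45306e-13 / 1.6900e-07 = 2.04e-06 F/cm^2

2.04e-06


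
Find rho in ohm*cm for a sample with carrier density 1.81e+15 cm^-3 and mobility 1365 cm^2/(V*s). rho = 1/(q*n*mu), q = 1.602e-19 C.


Step 1: sigma = q * n * mu = 1.602e-19 * 1.81e+15 * 1365 = 3.95798e-01 S/cm
Step 2: rho = 1 / sigma = 1 / 3.95798e-01 = 2.527 ohm*cm

2.527


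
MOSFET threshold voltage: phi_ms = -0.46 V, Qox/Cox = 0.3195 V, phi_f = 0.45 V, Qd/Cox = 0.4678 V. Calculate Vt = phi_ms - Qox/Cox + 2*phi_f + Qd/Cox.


Step 1: Vt = phi_ms - Qox/Cox + 2*phi_f + Qd/Cox
Step 2: Vt = -0.46 - 0.3195 + 2*0.45 + 0.4678
Step 3: Vt = -0.46 - 0.3195 + 0.9 + 0.4678
Step 4: Vt = 0.5883 V

0.5883


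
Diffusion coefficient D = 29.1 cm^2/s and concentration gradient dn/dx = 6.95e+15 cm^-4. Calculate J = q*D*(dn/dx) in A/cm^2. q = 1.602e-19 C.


Step 1: J = q * D * (dn/dx)
Step 2: J = 1.602e-19 * 29.1 * 6.95e+15
Step 3: J = 3.24e-02 A/cm^2

3.24e-02


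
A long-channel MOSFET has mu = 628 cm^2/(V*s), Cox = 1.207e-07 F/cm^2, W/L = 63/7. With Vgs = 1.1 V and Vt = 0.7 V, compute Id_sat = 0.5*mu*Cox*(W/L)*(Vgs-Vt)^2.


Step 1: Overdrive voltage Vov = Vgs - Vt = 1.1 - 0.7 = 0.4 V
Step 2: W/L = 63/7 = 9
Step 3: Id = 0.5 * 628 * 1.207e-07 * 9 * 0.4^2
Step 4: Id = 5.46e-05 A

5.46e-05


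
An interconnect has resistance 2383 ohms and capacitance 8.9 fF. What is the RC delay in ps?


Step 1: tau = R * C
Step 2: tau = 2383 * 8.9 fF = 2383 * 8.9e-15 F
Step 3: tau = 2.12087e-11 s = 21.2087 ps

21.2087


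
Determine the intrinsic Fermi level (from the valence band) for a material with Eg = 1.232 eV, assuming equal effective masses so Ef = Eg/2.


Step 1: For an intrinsic semiconductor, the Fermi level sits at midgap.
Step 2: Ef = Eg / 2 = 1.232 / 2 = 0.616 eV

0.616


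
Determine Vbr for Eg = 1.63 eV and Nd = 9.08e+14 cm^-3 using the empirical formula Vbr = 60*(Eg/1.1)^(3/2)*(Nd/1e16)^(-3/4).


Step 1: Eg/1.1 = 1.63/1.1 = 1.481818
Step 2: (Eg/1.1)^1.5 = 1.481818^1.5 = 1.803816
Step 3: (Nd/1e16)^(-0.75) = (0.0908)^(-0.75) = 6.045547
Step 4: Vbr = 60 * 1.803816 * 6.045547 = 654.3 V

654.3


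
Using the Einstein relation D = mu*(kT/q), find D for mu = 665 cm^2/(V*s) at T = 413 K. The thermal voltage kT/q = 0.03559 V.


Step 1: D = mu * (kT/q)
Step 2: D = 665 * 0.03559
Step 3: D = 23.67 cm^2/s

23.67


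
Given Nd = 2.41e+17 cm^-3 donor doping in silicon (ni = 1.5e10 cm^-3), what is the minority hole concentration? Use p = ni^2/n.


Step 1: Since Nd >> ni, n ≈ Nd = 2.41e+17 cm^-3
Step 2: p = ni^2 / n = (1.5e10)^2 / 2.41e+17
Step 3: p = 2.25e20 / 2.41e+17 = 9.34e+02 cm^-3

9.34e+02


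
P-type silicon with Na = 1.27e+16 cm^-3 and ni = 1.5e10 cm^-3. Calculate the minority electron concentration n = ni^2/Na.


Step 1: Majority hole concentration p ≈ Na = 1.27e+16 cm^-3
Step 2: n = ni^2 / Na = (1.5e10)^2 / 1.27e+16
Step 3: n = 1.77e+04 cm^-3

1.77e+04


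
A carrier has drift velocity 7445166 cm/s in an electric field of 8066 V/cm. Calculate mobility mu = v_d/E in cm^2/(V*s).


Step 1: mu = v_d / E
Step 2: mu = 7445166 / 8066
Step 3: mu = 923.03 cm^2/(V*s)

923.03


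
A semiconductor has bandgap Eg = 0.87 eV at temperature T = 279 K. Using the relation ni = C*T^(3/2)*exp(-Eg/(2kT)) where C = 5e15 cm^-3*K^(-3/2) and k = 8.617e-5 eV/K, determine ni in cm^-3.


Step 1: Compute kT = 8.617e-5 * 279 = 0.02404143 eV
Step 2: Exponent = -Eg/(2kT) = -0.87/(2*0.02404143) = -18.09377
Step 3: T^(3/2) = 279^1.5 = 4660.22
Step 4: ni = 5e15 * 4660.22 * exp(-18.09377) = 3.23e+11 cm^-3

3.23e+11


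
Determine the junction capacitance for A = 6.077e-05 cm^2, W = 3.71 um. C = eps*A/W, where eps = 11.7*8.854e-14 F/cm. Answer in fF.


Step 1: eps_Si = 11.7 * 8.854e-14 = 1.035918e-12 F/cm
Step 2: W in cm = 3.71 * 1e-4 = 3.71e-04 cm
Step 3: C = 1.035918e-12 * 6.077e-05 / 3.71e-04 = 1.696839e-13 F
Step 4: C = 169.68 fF

169.68


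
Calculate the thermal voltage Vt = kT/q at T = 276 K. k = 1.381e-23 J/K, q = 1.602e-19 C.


Step 1: kT = 1.381e-23 * 276 = 3.81156e-21 J
Step 2: Vt = kT/q = 3.81156e-21 / 1.602e-19
Step 3: Vt = 0.02379 V

0.02379


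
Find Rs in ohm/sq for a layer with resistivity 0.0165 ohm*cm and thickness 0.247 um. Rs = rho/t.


Step 1: Convert thickness to cm: t = 0.247 um = 2.4700e-05 cm
Step 2: Rs = rho / t = 0.0165 / 2.4700e-05
Step 3: Rs = 668.0 ohm/sq

668.0


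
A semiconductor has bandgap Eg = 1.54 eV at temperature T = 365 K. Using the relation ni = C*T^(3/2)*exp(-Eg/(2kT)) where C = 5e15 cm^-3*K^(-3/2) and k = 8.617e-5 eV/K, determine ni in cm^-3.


Step 1: Compute kT = 8.617e-5 * 365 = 0.03145205 eV
Step 2: Exponent = -Eg/(2kT) = -1.54/(2*0.03145205) = -24.48171
Step 3: T^(3/2) = 365^1.5 = 6973.32
Step 4: ni = 5e15 * 6973.32 * exp(-24.48171) = 8.13e+08 cm^-3

8.13e+08


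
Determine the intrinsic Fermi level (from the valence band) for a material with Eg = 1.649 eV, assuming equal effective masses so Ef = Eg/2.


Step 1: For an intrinsic semiconductor, the Fermi level sits at midgap.
Step 2: Ef = Eg / 2 = 1.649 / 2 = 0.8245 eV

0.8245


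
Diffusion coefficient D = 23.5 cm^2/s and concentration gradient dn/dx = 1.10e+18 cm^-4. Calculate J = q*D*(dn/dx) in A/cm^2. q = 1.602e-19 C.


Step 1: J = q * D * (dn/dx)
Step 2: J = 1.602e-19 * 23.5 * 1.10e+18
Step 3: J = 4.14e+00 A/cm^2

4.14e+00


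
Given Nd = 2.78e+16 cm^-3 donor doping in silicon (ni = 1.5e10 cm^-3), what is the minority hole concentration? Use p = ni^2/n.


Step 1: Since Nd >> ni, n ≈ Nd = 2.78e+16 cm^-3
Step 2: p = ni^2 / n = (1.5e10)^2 / 2.78e+16
Step 3: p = 2.25e20 / 2.78e+16 = 8.09e+03 cm^-3

8.09e+03


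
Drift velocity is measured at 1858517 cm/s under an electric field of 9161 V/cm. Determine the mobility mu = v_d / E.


Step 1: mu = v_d / E
Step 2: mu = 1858517 / 9161
Step 3: mu = 202.87 cm^2/(V*s)

202.87


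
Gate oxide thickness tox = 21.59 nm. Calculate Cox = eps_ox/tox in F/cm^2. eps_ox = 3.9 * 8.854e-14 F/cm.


Step 1: eps_ox = 3.9 * 8.854e-14 = 3.45306e-13 F/cm
Step 2: tox in cm = 21.59 nm * 1e-7 = 2.1590e-06 cm
Step 3: Cox = 3.45306e-13 / 2.1590e-06 = 1.60e-07 F/cm^2

1.60e-07


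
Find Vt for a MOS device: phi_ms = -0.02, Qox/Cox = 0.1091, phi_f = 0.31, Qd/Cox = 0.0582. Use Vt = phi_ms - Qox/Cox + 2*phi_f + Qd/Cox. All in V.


Step 1: Vt = phi_ms - Qox/Cox + 2*phi_f + Qd/Cox
Step 2: Vt = -0.02 - 0.1091 + 2*0.31 + 0.0582
Step 3: Vt = -0.02 - 0.1091 + 0.62 + 0.0582
Step 4: Vt = 0.5491 V

0.5491


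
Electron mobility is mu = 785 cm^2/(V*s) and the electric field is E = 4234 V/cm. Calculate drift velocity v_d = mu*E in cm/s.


Step 1: v_d = mu * E
Step 2: v_d = 785 * 4234 = 3323690
Step 3: v_d = 3.32e+06 cm/s

3.32e+06


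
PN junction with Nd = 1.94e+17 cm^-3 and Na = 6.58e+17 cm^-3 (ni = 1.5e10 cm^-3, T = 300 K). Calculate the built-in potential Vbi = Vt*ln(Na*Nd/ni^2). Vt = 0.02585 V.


Step 1: Compute Na*Nd/ni^2 = 6.58e+17 * 1.94e+17 / (1.5e10)^2 = 5.6734e+14
Step 2: ln(5.6734e+14) = 33.9720
Step 3: Vbi = 0.02585 * 33.9720 = 0.878 V

0.878


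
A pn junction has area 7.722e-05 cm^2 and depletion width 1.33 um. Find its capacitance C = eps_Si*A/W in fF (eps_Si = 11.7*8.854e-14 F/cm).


Step 1: eps_Si = 11.7 * 8.854e-14 = 1.035918e-12 F/cm
Step 2: W in cm = 1.33 * 1e-4 = 1.33e-04 cm
Step 3: C = 1.035918e-12 * 7.722e-05 / 1.33e-04 = 6.014555e-13 F
Step 4: C = 601.46 fF

601.46


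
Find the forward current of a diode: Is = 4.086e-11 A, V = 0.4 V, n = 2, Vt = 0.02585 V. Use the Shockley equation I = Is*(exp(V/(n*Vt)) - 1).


Step 1: V/(n*Vt) = 0.4/(2*0.02585) = 7.7369
Step 2: exp(7.7369) = 2.2914e+03
Step 3: I = 4.086e-11 * (2.2914e+03 - 1) = 9.36e-08 A

9.36e-08


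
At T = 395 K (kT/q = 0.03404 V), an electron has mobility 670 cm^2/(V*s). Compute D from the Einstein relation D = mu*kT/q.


Step 1: D = mu * (kT/q)
Step 2: D = 670 * 0.03404
Step 3: D = 22.81 cm^2/s

22.81


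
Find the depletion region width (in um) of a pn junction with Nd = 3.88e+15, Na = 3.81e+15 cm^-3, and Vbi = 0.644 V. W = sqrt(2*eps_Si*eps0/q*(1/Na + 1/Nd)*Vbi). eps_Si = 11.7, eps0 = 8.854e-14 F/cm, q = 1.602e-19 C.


Step 1: 1/Na + 1/Nd = 1/3.81e+15 + 1/3.88e+15 = 5.20199e-16
Step 2: 2*eps*eps0/q = 2*11.7*8.854e-14/1.602e-19 = 1.293281e+07
Step 3: W^2 = 1.293281e+07 * 5.20199e-16 * 0.644 = 4.33260e-09
Step 4: W = sqrt(4.33260e-09) = 6.582e-05 cm = 0.6582 um

0.6582


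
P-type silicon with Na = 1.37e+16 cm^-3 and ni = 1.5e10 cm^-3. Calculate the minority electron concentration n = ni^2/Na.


Step 1: Majority hole concentration p ≈ Na = 1.37e+16 cm^-3
Step 2: n = ni^2 / Na = (1.5e10)^2 / 1.37e+16
Step 3: n = 1.64e+04 cm^-3

1.64e+04


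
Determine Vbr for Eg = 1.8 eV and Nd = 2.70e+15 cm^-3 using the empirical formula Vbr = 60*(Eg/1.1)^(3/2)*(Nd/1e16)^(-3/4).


Step 1: Eg/1.1 = 1.8/1.1 = 1.636364
Step 2: (Eg/1.1)^1.5 = 1.636364^1.5 = 2.093244
Step 3: (Nd/1e16)^(-0.75) = (0.27)^(-0.75) = 2.669790
Step 4: Vbr = 60 * 2.093244 * 2.669790 = 335.3 V

335.3


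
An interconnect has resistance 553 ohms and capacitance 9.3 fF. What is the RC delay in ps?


Step 1: tau = R * C
Step 2: tau = 553 * 9.3 fF = 553 * 9.3e-15 F
Step 3: tau = 5.1429e-12 s = 5.1429 ps

5.1429


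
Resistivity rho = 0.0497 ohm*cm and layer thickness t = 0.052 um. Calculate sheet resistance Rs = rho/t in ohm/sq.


Step 1: Convert thickness to cm: t = 0.052 um = 5.2000e-06 cm
Step 2: Rs = rho / t = 0.0497 / 5.2000e-06
Step 3: Rs = 9557.7 ohm/sq

9557.7


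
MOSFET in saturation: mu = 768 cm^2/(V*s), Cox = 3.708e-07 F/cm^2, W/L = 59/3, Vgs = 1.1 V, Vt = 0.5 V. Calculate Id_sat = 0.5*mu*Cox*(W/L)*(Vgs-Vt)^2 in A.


Step 1: Overdrive voltage Vov = Vgs - Vt = 1.1 - 0.5 = 0.6 V
Step 2: W/L = 59/3 = 19.6667
Step 3: Id = 0.5 * 768 * 3.708e-07 * 19.6667 * 0.6^2
Step 4: Id = 1.01e-03 A

1.01e-03


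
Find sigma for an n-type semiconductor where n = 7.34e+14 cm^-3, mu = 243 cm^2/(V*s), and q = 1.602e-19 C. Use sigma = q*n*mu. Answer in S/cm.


Step 1: sigma = q * n * mu
Step 2: sigma = 1.602e-19 * 7.34e+14 * 243
Step 3: sigma = 2.857e-02 S/cm

2.857e-02


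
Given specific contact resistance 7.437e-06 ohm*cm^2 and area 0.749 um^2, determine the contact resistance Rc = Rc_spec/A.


Step 1: Convert area to cm^2: 0.749 um^2 = 7.4900e-09 cm^2
Step 2: Rc = Rc_spec / A = 7.437e-06 / 7.4900e-09
Step 3: Rc = 9.93e+02 ohms

9.93e+02


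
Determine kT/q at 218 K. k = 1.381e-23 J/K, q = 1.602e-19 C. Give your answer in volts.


Step 1: kT = 1.381e-23 * 218 = 3.01058e-21 J
Step 2: Vt = kT/q = 3.01058e-21 / 1.602e-19
Step 3: Vt = 0.01879 V

0.01879


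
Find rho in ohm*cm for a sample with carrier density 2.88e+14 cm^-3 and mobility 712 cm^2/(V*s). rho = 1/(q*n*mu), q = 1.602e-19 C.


Step 1: sigma = q * n * mu = 1.602e-19 * 2.88e+14 * 712 = 3.28500e-02 S/cm
Step 2: rho = 1 / sigma = 1 / 3.28500e-02 = 30.44 ohm*cm

30.44


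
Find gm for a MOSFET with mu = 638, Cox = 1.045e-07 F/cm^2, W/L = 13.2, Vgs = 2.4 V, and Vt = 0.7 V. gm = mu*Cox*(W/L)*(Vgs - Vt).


Step 1: Vov = Vgs - Vt = 2.4 - 0.7 = 1.7 V
Step 2: gm = mu * Cox * (W/L) * Vov
Step 3: gm = 638 * 1.045e-07 * 13.2 * 1.7 = 1.50e-03 S

1.50e-03


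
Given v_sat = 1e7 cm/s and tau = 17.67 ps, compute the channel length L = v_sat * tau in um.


Step 1: tau in seconds = 17.67 ps * 1e-12 = 1.7670e-11 s
Step 2: L = v_sat * tau = 1e7 * 1.7670e-11 = 1.7670e-04 cm
Step 3: L in um = 1.7670e-04 * 1e4 = 1.767 um

1.767


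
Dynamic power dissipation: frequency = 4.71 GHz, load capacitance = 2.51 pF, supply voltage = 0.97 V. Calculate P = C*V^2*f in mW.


Step 1: V^2 = 0.97^2 = 0.9409 V^2
Step 2: P = C*V^2*f = 2.51e-12 F * 0.9409 * 4.71e9 Hz
Step 3: P = 1.112341389e-02 W
Step 4: P = 11.123 mW

11.123


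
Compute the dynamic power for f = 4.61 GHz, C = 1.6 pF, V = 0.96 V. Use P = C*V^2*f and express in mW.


Step 1: V^2 = 0.96^2 = 0.9216 V^2
Step 2: P = C*V^2*f = 1.6e-12 F * 0.9216 * 4.61e9 Hz
Step 3: P = 6.7977216e-03 W
Step 4: P = 6.798 mW

6.798


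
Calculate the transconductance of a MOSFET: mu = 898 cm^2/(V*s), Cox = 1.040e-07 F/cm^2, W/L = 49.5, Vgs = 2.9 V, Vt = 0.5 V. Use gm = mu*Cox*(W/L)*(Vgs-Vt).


Step 1: Vov = Vgs - Vt = 2.9 - 0.5 = 2.4 V
Step 2: gm = mu * Cox * (W/L) * Vov
Step 3: gm = 898 * 1.040e-07 * 49.5 * 2.4 = 1.11e-02 S

1.11e-02


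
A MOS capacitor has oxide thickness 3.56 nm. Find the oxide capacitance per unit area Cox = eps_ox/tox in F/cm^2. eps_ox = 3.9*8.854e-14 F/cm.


Step 1: eps_ox = 3.9 * 8.854e-14 = 3.45306e-13 F/cm
Step 2: tox in cm = 3.56 nm * 1e-7 = 3.5600e-07 cm
Step 3: Cox = 3.45306e-13 / 3.5600e-07 = 9.70e-07 F/cm^2

9.70e-07


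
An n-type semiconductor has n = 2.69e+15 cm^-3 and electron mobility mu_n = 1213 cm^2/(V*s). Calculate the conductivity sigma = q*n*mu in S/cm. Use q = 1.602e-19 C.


Step 1: sigma = q * n * mu
Step 2: sigma = 1.602e-19 * 2.69e+15 * 1213
Step 3: sigma = 5.227e-01 S/cm

5.227e-01


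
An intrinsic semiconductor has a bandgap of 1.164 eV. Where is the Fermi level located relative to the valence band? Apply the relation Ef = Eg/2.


Step 1: For an intrinsic semiconductor, the Fermi level sits at midgap.
Step 2: Ef = Eg / 2 = 1.164 / 2 = 0.582 eV

0.582


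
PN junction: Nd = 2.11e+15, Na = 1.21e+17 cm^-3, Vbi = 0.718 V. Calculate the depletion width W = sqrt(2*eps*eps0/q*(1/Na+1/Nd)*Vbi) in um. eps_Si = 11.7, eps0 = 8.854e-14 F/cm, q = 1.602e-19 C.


Step 1: 1/Na + 1/Nd = 1/1.21e+17 + 1/2.11e+15 = 4.82198e-16
Step 2: 2*eps*eps0/q = 2*11.7*8.854e-14/1.602e-19 = 1.293281e+07
Step 3: W^2 = 1.293281e+07 * 4.82198e-16 * 0.718 = 4.47757e-09
Step 4: W = sqrt(4.47757e-09) = 6.691e-05 cm = 0.6691 um

0.6691


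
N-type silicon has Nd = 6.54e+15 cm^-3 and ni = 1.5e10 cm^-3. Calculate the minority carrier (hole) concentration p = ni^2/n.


Step 1: Since Nd >> ni, n ≈ Nd = 6.54e+15 cm^-3
Step 2: p = ni^2 / n = (1.5e10)^2 / 6.54e+15
Step 3: p = 2.25e20 / 6.54e+15 = 3.44e+04 cm^-3

3.44e+04


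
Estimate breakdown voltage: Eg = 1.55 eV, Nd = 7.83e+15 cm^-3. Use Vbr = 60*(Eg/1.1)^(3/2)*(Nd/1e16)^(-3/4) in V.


Step 1: Eg/1.1 = 1.55/1.1 = 1.409091
Step 2: (Eg/1.1)^1.5 = 1.409091^1.5 = 1.672663
Step 3: (Nd/1e16)^(-0.75) = (0.783)^(-0.75) = 1.201375
Step 4: Vbr = 60 * 1.672663 * 1.201375 = 120.6 V

120.6


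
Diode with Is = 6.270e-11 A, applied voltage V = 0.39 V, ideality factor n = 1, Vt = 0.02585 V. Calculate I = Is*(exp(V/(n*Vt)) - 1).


Step 1: V/(n*Vt) = 0.39/(1*0.02585) = 15.0870
Step 2: exp(15.0870) = 3.5662e+06
Step 3: I = 6.270e-11 * (3.5662e+06 - 1) = 2.24e-04 A

2.24e-04


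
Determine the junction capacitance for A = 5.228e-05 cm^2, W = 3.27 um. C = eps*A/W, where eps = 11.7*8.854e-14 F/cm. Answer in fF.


Step 1: eps_Si = 11.7 * 8.854e-14 = 1.035918e-12 F/cm
Step 2: W in cm = 3.27 * 1e-4 = 3.27e-04 cm
Step 3: C = 1.035918e-12 * 5.228e-05 / 3.27e-04 = 1.656202e-13 F
Step 4: C = 165.62 fF

165.62


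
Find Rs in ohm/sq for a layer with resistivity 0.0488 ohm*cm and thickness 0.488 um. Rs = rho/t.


Step 1: Convert thickness to cm: t = 0.488 um = 4.8800e-05 cm
Step 2: Rs = rho / t = 0.0488 / 4.8800e-05
Step 3: Rs = 1000.0 ohm/sq

1000.0


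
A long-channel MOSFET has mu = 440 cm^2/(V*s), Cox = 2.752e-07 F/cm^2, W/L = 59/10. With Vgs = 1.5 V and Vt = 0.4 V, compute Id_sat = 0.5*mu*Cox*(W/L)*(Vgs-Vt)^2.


Step 1: Overdrive voltage Vov = Vgs - Vt = 1.5 - 0.4 = 1.1 V
Step 2: W/L = 59/10 = 5.9
Step 3: Id = 0.5 * 440 * 2.752e-07 * 5.9 * 1.1^2
Step 4: Id = 4.32e-04 A

4.32e-04


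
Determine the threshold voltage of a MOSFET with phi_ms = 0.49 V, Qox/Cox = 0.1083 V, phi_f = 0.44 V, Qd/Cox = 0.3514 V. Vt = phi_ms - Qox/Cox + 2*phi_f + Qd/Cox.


Step 1: Vt = phi_ms - Qox/Cox + 2*phi_f + Qd/Cox
Step 2: Vt = 0.49 - 0.1083 + 2*0.44 + 0.3514
Step 3: Vt = 0.49 - 0.1083 + 0.88 + 0.3514
Step 4: Vt = 1.6131 V

1.6131


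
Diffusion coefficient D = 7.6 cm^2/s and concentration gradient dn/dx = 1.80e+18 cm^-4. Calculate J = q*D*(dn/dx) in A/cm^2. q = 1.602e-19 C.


Step 1: J = q * D * (dn/dx)
Step 2: J = 1.602e-19 * 7.6 * 1.80e+18
Step 3: J = 2.19e+00 A/cm^2

2.19e+00


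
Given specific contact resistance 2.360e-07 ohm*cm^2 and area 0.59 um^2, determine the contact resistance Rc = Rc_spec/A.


Step 1: Convert area to cm^2: 0.59 um^2 = 5.9000e-09 cm^2
Step 2: Rc = Rc_spec / A = 2.360e-07 / 5.9000e-09
Step 3: Rc = 4.00e+01 ohms

4.00e+01


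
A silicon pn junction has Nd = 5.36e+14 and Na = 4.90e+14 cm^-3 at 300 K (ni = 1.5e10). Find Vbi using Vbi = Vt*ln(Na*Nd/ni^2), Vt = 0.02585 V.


Step 1: Compute Na*Nd/ni^2 = 4.90e+14 * 5.36e+14 / (1.5e10)^2 = 1.1673e+09
Step 2: ln(1.1673e+09) = 20.8780
Step 3: Vbi = 0.02585 * 20.8780 = 0.54 V

0.54


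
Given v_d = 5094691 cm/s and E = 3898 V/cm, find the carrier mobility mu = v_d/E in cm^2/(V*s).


Step 1: mu = v_d / E
Step 2: mu = 5094691 / 3898
Step 3: mu = 1307.0 cm^2/(V*s)

1307.0


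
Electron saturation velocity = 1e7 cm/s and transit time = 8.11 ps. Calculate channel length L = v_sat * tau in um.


Step 1: tau in seconds = 8.11 ps * 1e-12 = 8.1100e-12 s
Step 2: L = v_sat * tau = 1e7 * 8.1100e-12 = 8.1100e-05 cm
Step 3: L in um = 8.1100e-05 * 1e4 = 0.811 um

0.811


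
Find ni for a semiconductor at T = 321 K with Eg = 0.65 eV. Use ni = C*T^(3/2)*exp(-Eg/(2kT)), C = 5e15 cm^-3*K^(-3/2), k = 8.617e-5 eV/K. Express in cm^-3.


Step 1: Compute kT = 8.617e-5 * 321 = 0.02766057 eV
Step 2: Exponent = -Eg/(2kT) = -0.65/(2*0.02766057) = -11.74958
Step 3: T^(3/2) = 321^1.5 = 5751.19
Step 4: ni = 5e15 * 5751.19 * exp(-11.74958) = 2.27e+14 cm^-3

2.27e+14


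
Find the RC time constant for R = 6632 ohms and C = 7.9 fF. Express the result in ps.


Step 1: tau = R * C
Step 2: tau = 6632 * 7.9 fF = 6632 * 7.9e-15 F
Step 3: tau = 5.23928e-11 s = 52.3928 ps

52.3928


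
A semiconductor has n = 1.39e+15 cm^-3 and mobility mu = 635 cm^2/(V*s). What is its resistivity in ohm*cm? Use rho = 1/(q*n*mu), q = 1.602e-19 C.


Step 1: sigma = q * n * mu = 1.602e-19 * 1.39e+15 * 635 = 1.41401e-01 S/cm
Step 2: rho = 1 / sigma = 1 / 1.41401e-01 = 7.072 ohm*cm

7.072


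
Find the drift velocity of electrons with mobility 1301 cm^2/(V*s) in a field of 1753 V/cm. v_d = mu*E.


Step 1: v_d = mu * E
Step 2: v_d = 1301 * 1753 = 2280653
Step 3: v_d = 2.28e+06 cm/s

2.28e+06


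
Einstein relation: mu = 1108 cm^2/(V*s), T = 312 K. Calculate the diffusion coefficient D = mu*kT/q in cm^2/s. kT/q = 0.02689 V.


Step 1: D = mu * (kT/q)
Step 2: D = 1108 * 0.02689
Step 3: D = 29.79 cm^2/s

29.79


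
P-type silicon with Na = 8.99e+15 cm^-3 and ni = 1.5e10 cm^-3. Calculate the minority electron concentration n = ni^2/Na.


Step 1: Majority hole concentration p ≈ Na = 8.99e+15 cm^-3
Step 2: n = ni^2 / Na = (1.5e10)^2 / 8.99e+15
Step 3: n = 2.50e+04 cm^-3

2.50e+04


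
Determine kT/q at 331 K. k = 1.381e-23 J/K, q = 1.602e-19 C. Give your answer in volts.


Step 1: kT = 1.381e-23 * 331 = 4.57111e-21 J
Step 2: Vt = kT/q = 4.57111e-21 / 1.602e-19
Step 3: Vt = 0.02853 V

0.02853


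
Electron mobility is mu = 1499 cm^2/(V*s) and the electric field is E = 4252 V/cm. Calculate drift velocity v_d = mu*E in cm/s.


Step 1: v_d = mu * E
Step 2: v_d = 1499 * 4252 = 6373748
Step 3: v_d = 6.37e+06 cm/s

6.37e+06


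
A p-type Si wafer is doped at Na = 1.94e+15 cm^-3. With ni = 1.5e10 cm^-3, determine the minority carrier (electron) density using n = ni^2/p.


Step 1: Majority hole concentration p ≈ Na = 1.94e+15 cm^-3
Step 2: n = ni^2 / Na = (1.5e10)^2 / 1.94e+15
Step 3: n = 1.16e+05 cm^-3

1.16e+05


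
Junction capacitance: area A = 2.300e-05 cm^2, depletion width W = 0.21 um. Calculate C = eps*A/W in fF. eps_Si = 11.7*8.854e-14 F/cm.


Step 1: eps_Si = 11.7 * 8.854e-14 = 1.035918e-12 F/cm
Step 2: W in cm = 0.21 * 1e-4 = 2.10e-05 cm
Step 3: C = 1.035918e-12 * 2.300e-05 / 2.10e-05 = 1.134577e-12 F
Step 4: C = 1134.58 fF

1134.58


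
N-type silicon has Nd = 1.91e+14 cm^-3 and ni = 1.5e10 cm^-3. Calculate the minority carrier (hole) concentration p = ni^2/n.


Step 1: Since Nd >> ni, n ≈ Nd = 1.91e+14 cm^-3
Step 2: p = ni^2 / n = (1.5e10)^2 / 1.91e+14
Step 3: p = 2.25e20 / 1.91e+14 = 1.18e+06 cm^-3

1.18e+06


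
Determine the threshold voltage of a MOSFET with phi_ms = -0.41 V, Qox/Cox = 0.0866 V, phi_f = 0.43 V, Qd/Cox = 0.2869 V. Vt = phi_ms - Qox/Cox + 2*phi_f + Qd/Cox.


Step 1: Vt = phi_ms - Qox/Cox + 2*phi_f + Qd/Cox
Step 2: Vt = -0.41 - 0.0866 + 2*0.43 + 0.2869
Step 3: Vt = -0.41 - 0.0866 + 0.86 + 0.2869
Step 4: Vt = 0.6503 V

0.6503


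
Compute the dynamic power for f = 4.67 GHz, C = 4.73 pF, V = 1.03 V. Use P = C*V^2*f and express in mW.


Step 1: V^2 = 1.03^2 = 1.0609 V^2
Step 2: P = C*V^2*f = 4.73e-12 F * 1.0609 * 4.67e9 Hz
Step 3: P = 2.343432619e-02 W
Step 4: P = 23.434 mW

23.434


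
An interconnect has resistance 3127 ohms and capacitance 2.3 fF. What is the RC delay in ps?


Step 1: tau = R * C
Step 2: tau = 3127 * 2.3 fF = 3127 * 2.3e-15 F
Step 3: tau = 7.1921e-12 s = 7.1921 ps

7.1921


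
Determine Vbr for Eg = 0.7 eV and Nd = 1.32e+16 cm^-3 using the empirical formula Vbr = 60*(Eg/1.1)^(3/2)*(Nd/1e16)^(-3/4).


Step 1: Eg/1.1 = 0.7/1.1 = 0.636364
Step 2: (Eg/1.1)^1.5 = 0.636364^1.5 = 0.507643
Step 3: (Nd/1e16)^(-0.75) = (1.32)^(-0.75) = 0.812025
Step 4: Vbr = 60 * 0.507643 * 0.812025 = 24.7 V

24.7


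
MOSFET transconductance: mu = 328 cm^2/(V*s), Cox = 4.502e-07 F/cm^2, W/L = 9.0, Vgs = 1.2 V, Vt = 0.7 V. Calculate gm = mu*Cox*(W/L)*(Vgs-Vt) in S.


Step 1: Vov = Vgs - Vt = 1.2 - 0.7 = 0.5 V
Step 2: gm = mu * Cox * (W/L) * Vov
Step 3: gm = 328 * 4.502e-07 * 9.0 * 0.5 = 6.64e-04 S

6.64e-04


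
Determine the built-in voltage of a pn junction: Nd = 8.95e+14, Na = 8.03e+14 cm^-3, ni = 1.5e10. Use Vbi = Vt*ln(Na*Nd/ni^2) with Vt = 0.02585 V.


Step 1: Compute Na*Nd/ni^2 = 8.03e+14 * 8.95e+14 / (1.5e10)^2 = 3.1942e+09
Step 2: ln(3.1942e+09) = 21.8846
Step 3: Vbi = 0.02585 * 21.8846 = 0.566 V

0.566


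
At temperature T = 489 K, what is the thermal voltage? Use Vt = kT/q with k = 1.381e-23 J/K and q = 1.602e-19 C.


Step 1: kT = 1.381e-23 * 489 = 6.75309e-21 J
Step 2: Vt = kT/q = 6.75309e-21 / 1.602e-19
Step 3: Vt = 0.04215 V

0.04215


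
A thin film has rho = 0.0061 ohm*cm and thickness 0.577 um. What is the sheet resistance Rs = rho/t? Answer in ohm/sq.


Step 1: Convert thickness to cm: t = 0.577 um = 5.7700e-05 cm
Step 2: Rs = rho / t = 0.0061 / 5.7700e-05
Step 3: Rs = 105.7 ohm/sq

105.7


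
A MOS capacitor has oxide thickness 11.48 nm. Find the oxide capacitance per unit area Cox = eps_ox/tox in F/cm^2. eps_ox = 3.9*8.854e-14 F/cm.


Step 1: eps_ox = 3.9 * 8.854e-14 = 3.45306e-13 F/cm
Step 2: tox in cm = 11.48 nm * 1e-7 = 1.1480e-06 cm
Step 3: Cox = 3.45306e-13 / 1.1480e-06 = 3.01e-07 F/cm^2

3.01e-07


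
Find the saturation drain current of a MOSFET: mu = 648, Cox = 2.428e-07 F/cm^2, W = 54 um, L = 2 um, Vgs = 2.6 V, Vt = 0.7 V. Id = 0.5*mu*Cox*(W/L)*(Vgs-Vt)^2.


Step 1: Overdrive voltage Vov = Vgs - Vt = 2.6 - 0.7 = 1.9 V
Step 2: W/L = 54/2 = 27
Step 3: Id = 0.5 * 648 * 2.428e-07 * 27 * 1.9^2
Step 4: Id = 7.67e-03 A

7.67e-03


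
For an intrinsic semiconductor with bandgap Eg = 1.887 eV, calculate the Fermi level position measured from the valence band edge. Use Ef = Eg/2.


Step 1: For an intrinsic semiconductor, the Fermi level sits at midgap.
Step 2: Ef = Eg / 2 = 1.887 / 2 = 0.9435 eV

0.9435


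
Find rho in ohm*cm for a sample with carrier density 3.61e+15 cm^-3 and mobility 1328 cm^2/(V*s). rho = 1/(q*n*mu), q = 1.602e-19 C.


Step 1: sigma = q * n * mu = 1.602e-19 * 3.61e+15 * 1328 = 7.68012e-01 S/cm
Step 2: rho = 1 / sigma = 1 / 7.68012e-01 = 1.302 ohm*cm

1.302


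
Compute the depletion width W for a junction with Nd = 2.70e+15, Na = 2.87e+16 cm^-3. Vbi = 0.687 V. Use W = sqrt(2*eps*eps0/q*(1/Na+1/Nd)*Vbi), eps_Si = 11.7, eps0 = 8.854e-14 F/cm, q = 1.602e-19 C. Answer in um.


Step 1: 1/Na + 1/Nd = 1/2.87e+16 + 1/2.70e+15 = 4.05214e-16
Step 2: 2*eps*eps0/q = 2*11.7*8.854e-14/1.602e-19 = 1.293281e+07
Step 3: W^2 = 1.293281e+07 * 4.05214e-16 * 0.687 = 3.60026e-09
Step 4: W = sqrt(3.60026e-09) = 6.000e-05 cm = 0.6 um

0.6


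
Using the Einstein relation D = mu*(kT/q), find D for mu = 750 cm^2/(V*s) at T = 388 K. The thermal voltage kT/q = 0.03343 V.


Step 1: D = mu * (kT/q)
Step 2: D = 750 * 0.03343
Step 3: D = 25.07 cm^2/s

25.07


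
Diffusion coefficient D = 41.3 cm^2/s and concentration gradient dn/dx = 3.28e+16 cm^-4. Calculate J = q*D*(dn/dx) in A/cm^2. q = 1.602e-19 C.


Step 1: J = q * D * (dn/dx)
Step 2: J = 1.602e-19 * 41.3 * 3.28e+16
Step 3: J = 2.17e-01 A/cm^2

2.17e-01


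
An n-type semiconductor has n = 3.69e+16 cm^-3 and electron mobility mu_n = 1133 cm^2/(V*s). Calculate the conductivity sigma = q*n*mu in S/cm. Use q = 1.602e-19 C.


Step 1: sigma = q * n * mu
Step 2: sigma = 1.602e-19 * 3.69e+16 * 1133
Step 3: sigma = 6.698e+00 S/cm

6.698e+00


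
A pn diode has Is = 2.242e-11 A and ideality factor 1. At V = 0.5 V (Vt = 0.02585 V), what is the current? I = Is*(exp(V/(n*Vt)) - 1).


Step 1: V/(n*Vt) = 0.5/(1*0.02585) = 19.3424
Step 2: exp(19.3424) = 2.5136e+08
Step 3: I = 2.242e-11 * (2.5136e+08 - 1) = 5.64e-03 A

5.64e-03


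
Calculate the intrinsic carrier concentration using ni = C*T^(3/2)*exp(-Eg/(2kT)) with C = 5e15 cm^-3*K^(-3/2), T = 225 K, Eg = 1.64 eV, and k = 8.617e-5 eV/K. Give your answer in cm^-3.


Step 1: Compute kT = 8.617e-5 * 225 = 0.01938825 eV
Step 2: Exponent = -Eg/(2kT) = -1.64/(2*0.01938825) = -42.29366
Step 3: T^(3/2) = 225^1.5 = 3375.00
Step 4: ni = 5e15 * 3375.00 * exp(-42.29366) = 7.23e+00 cm^-3

7.23e+00


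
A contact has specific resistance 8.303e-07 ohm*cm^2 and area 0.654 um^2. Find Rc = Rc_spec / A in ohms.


Step 1: Convert area to cm^2: 0.654 um^2 = 6.5400e-09 cm^2
Step 2: Rc = Rc_spec / A = 8.303e-07 / 6.5400e-09
Step 3: Rc = 1.27e+02 ohms

1.27e+02


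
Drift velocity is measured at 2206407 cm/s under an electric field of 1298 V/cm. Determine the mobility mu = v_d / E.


Step 1: mu = v_d / E
Step 2: mu = 2206407 / 1298
Step 3: mu = 1699.85 cm^2/(V*s)

1699.85


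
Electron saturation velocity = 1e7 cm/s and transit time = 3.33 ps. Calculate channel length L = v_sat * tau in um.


Step 1: tau in seconds = 3.33 ps * 1e-12 = 3.3300e-12 s
Step 2: L = v_sat * tau = 1e7 * 3.3300e-12 = 3.3300e-05 cm
Step 3: L in um = 3.3300e-05 * 1e4 = 0.333 um

0.333


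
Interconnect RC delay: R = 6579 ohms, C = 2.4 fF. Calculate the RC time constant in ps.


Step 1: tau = R * C
Step 2: tau = 6579 * 2.4 fF = 6579 * 2.4e-15 F
Step 3: tau = 1.57896e-11 s = 15.7896 ps

15.7896


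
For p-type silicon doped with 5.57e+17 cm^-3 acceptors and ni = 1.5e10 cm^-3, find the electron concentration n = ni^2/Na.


Step 1: Majority hole concentration p ≈ Na = 5.57e+17 cm^-3
Step 2: n = ni^2 / Na = (1.5e10)^2 / 5.57e+17
Step 3: n = 4.04e+02 cm^-3

4.04e+02


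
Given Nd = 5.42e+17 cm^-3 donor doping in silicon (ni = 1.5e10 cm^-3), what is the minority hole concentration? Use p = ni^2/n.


Step 1: Since Nd >> ni, n ≈ Nd = 5.42e+17 cm^-3
Step 2: p = ni^2 / n = (1.5e10)^2 / 5.42e+17
Step 3: p = 2.25e20 / 5.42e+17 = 4.15e+02 cm^-3

4.15e+02


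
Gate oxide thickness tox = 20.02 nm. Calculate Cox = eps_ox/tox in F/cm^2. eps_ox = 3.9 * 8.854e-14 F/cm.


Step 1: eps_ox = 3.9 * 8.854e-14 = 3.45306e-13 F/cm
Step 2: tox in cm = 20.02 nm * 1e-7 = 2.0020e-06 cm
Step 3: Cox = 3.45306e-13 / 2.0020e-06 = 1.72e-07 F/cm^2

1.72e-07


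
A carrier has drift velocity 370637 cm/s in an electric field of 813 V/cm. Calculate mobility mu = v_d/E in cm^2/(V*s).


Step 1: mu = v_d / E
Step 2: mu = 370637 / 813
Step 3: mu = 455.89 cm^2/(V*s)

455.89


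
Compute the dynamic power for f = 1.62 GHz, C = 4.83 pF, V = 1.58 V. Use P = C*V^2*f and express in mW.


Step 1: V^2 = 1.58^2 = 2.4964 V^2
Step 2: P = C*V^2*f = 4.83e-12 F * 2.4964 * 1.62e9 Hz
Step 3: P = 1.953333144e-02 W
Step 4: P = 19.533 mW

19.533


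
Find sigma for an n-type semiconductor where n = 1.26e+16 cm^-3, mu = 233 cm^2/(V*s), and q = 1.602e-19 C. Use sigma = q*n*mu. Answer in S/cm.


Step 1: sigma = q * n * mu
Step 2: sigma = 1.602e-19 * 1.26e+16 * 233
Step 3: sigma = 4.703e-01 S/cm

4.703e-01


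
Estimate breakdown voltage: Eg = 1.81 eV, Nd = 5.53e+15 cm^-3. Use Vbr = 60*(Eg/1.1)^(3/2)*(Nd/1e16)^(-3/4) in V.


Step 1: Eg/1.1 = 1.81/1.1 = 1.645455
Step 2: (Eg/1.1)^1.5 = 1.645455^1.5 = 2.110712
Step 3: (Nd/1e16)^(-0.75) = (0.553)^(-0.75) = 1.559395
Step 4: Vbr = 60 * 2.110712 * 1.559395 = 197.5 V

197.5


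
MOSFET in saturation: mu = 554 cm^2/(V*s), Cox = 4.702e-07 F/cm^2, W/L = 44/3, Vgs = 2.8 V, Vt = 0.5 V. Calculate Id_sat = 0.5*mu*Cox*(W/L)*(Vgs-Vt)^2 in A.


Step 1: Overdrive voltage Vov = Vgs - Vt = 2.8 - 0.5 = 2.3 V
Step 2: W/L = 44/3 = 14.6667
Step 3: Id = 0.5 * 554 * 4.702e-07 * 14.6667 * 2.3^2
Step 4: Id = 1.01e-02 A

1.01e-02


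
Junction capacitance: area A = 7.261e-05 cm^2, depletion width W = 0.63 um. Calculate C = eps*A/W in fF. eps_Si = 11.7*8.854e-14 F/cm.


Step 1: eps_Si = 11.7 * 8.854e-14 = 1.035918e-12 F/cm
Step 2: W in cm = 0.63 * 1e-4 = 6.30e-05 cm
Step 3: C = 1.035918e-12 * 7.261e-05 / 6.30e-05 = 1.193937e-12 F
Step 4: C = 1193.94 fF

1193.94


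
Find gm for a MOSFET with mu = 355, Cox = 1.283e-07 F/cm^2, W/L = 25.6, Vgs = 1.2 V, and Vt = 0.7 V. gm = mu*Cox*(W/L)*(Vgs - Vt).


Step 1: Vov = Vgs - Vt = 1.2 - 0.7 = 0.5 V
Step 2: gm = mu * Cox * (W/L) * Vov
Step 3: gm = 355 * 1.283e-07 * 25.6 * 0.5 = 5.83e-04 S

5.83e-04


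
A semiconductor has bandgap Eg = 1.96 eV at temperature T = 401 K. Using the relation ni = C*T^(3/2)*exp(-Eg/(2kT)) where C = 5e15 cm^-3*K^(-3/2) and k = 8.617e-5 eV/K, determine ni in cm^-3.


Step 1: Compute kT = 8.617e-5 * 401 = 0.03455417 eV
Step 2: Exponent = -Eg/(2kT) = -1.96/(2*0.03455417) = -28.36127
Step 3: T^(3/2) = 401^1.5 = 8030.02
Step 4: ni = 5e15 * 8030.02 * exp(-28.36127) = 1.93e+07 cm^-3

1.93e+07


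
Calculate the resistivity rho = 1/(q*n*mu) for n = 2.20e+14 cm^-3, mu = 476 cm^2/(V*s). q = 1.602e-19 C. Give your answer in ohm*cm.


Step 1: sigma = q * n * mu = 1.602e-19 * 2.20e+14 * 476 = 1.67761e-02 S/cm
Step 2: rho = 1 / sigma = 1 / 1.67761e-02 = 59.61 ohm*cm

59.61


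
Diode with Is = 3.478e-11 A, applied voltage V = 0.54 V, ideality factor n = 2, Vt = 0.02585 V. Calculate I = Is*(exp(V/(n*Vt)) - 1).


Step 1: V/(n*Vt) = 0.54/(2*0.02585) = 10.4449
Step 2: exp(10.4449) = 3.4369e+04
Step 3: I = 3.478e-11 * (3.4369e+04 - 1) = 1.20e-06 A

1.20e-06


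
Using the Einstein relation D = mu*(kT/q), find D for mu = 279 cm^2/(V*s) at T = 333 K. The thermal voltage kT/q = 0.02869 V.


Step 1: D = mu * (kT/q)
Step 2: D = 279 * 0.02869
Step 3: D = 8.0 cm^2/s

8.0


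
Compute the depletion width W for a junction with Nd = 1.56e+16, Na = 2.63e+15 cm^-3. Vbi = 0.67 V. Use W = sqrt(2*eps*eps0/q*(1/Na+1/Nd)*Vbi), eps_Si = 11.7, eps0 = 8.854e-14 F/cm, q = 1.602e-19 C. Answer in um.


Step 1: 1/Na + 1/Nd = 1/2.63e+15 + 1/1.56e+16 = 4.44331e-16
Step 2: 2*eps*eps0/q = 2*11.7*8.854e-14/1.602e-19 = 1.293281e+07
Step 3: W^2 = 1.293281e+07 * 4.44331e-16 * 0.67 = 3.85012e-09
Step 4: W = sqrt(3.85012e-09) = 6.205e-05 cm = 0.6205 um

0.6205


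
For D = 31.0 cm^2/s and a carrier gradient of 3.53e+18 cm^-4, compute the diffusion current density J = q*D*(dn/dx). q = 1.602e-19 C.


Step 1: J = q * D * (dn/dx)
Step 2: J = 1.602e-19 * 31.0 * 3.53e+18
Step 3: J = 1.75e+01 A/cm^2

1.75e+01


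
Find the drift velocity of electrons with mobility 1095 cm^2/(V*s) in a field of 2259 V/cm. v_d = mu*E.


Step 1: v_d = mu * E
Step 2: v_d = 1095 * 2259 = 2473605
Step 3: v_d = 2.47e+06 cm/s

2.47e+06


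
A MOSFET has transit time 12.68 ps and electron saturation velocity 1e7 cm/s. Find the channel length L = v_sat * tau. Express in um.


Step 1: tau in seconds = 12.68 ps * 1e-12 = 1.2680e-11 s
Step 2: L = v_sat * tau = 1e7 * 1.2680e-11 = 1.2680e-04 cm
Step 3: L in um = 1.2680e-04 * 1e4 = 1.268 um

1.268


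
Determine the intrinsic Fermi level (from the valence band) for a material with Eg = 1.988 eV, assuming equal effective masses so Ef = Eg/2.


Step 1: For an intrinsic semiconductor, the Fermi level sits at midgap.
Step 2: Ef = Eg / 2 = 1.988 / 2 = 0.994 eV

0.994


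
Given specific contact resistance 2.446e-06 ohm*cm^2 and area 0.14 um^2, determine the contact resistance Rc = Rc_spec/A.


Step 1: Convert area to cm^2: 0.14 um^2 = 1.4000e-09 cm^2
Step 2: Rc = Rc_spec / A = 2.446e-06 / 1.4000e-09
Step 3: Rc = 1.75e+03 ohms

1.75e+03


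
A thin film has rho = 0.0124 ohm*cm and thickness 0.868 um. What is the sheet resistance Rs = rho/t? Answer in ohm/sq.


Step 1: Convert thickness to cm: t = 0.868 um = 8.6800e-05 cm
Step 2: Rs = rho / t = 0.0124 / 8.6800e-05
Step 3: Rs = 142.9 ohm/sq

142.9


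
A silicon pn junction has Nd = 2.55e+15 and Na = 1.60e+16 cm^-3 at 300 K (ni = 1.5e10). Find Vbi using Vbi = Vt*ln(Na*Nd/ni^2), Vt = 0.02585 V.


Step 1: Compute Na*Nd/ni^2 = 1.60e+16 * 2.55e+15 / (1.5e10)^2 = 1.8133e+11
Step 2: ln(1.8133e+11) = 25.9236
Step 3: Vbi = 0.02585 * 25.9236 = 0.67 V

0.67


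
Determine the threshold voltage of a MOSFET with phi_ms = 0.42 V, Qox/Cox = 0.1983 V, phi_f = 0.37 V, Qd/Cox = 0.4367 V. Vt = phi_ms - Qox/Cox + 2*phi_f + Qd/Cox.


Step 1: Vt = phi_ms - Qox/Cox + 2*phi_f + Qd/Cox
Step 2: Vt = 0.42 - 0.1983 + 2*0.37 + 0.4367
Step 3: Vt = 0.42 - 0.1983 + 0.74 + 0.4367
Step 4: Vt = 1.3984 V

1.3984


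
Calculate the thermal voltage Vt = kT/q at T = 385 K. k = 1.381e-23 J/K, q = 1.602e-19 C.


Step 1: kT = 1.381e-23 * 385 = 5.31685e-21 J
Step 2: Vt = kT/q = 5.31685e-21 / 1.602e-19
Step 3: Vt = 0.03319 V

0.03319


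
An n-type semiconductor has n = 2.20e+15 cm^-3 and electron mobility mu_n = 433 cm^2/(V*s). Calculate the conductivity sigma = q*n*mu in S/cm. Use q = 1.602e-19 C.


Step 1: sigma = q * n * mu
Step 2: sigma = 1.602e-19 * 2.20e+15 * 433
Step 3: sigma = 1.526e-01 S/cm

1.526e-01


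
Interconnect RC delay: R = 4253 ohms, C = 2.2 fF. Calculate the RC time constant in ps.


Step 1: tau = R * C
Step 2: tau = 4253 * 2.2 fF = 4253 * 2.2e-15 F
Step 3: tau = 9.3566e-12 s = 9.3566 ps

9.3566


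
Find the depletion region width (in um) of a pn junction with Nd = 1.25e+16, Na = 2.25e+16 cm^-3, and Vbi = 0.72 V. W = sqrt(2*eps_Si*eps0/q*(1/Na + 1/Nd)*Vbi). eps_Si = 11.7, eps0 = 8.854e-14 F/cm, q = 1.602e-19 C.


Step 1: 1/Na + 1/Nd = 1/2.25e+16 + 1/1.25e+16 = 1.24444e-16
Step 2: 2*eps*eps0/q = 2*11.7*8.854e-14/1.602e-19 = 1.293281e+07
Step 3: W^2 = 1.293281e+07 * 1.24444e-16 * 0.72 = 1.15878e-09
Step 4: W = sqrt(1.15878e-09) = 3.404e-05 cm = 0.3404 um

0.3404


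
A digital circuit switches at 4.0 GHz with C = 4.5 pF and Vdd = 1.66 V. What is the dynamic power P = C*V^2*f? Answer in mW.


Step 1: V^2 = 1.66^2 = 2.7556 V^2
Step 2: P = C*V^2*f = 4.5e-12 F * 2.7556 * 4.0e9 Hz
Step 3: P = 4.96008e-02 W
Step 4: P = 49.601 mW

49.601


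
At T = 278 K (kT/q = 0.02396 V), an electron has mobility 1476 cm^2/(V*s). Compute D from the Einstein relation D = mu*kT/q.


Step 1: D = mu * (kT/q)
Step 2: D = 1476 * 0.02396
Step 3: D = 35.36 cm^2/s

35.36


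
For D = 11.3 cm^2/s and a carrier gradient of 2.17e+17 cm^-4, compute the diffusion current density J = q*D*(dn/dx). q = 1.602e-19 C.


Step 1: J = q * D * (dn/dx)
Step 2: J = 1.602e-19 * 11.3 * 2.17e+17
Step 3: J = 3.93e-01 A/cm^2

3.93e-01
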